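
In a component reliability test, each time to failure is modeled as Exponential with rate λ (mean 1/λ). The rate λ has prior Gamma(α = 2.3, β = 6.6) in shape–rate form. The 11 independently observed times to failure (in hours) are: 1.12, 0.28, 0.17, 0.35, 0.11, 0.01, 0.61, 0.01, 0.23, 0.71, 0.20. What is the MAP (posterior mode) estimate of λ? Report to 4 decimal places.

1.1827

With a Gamma(shape α, rate β) prior on the exponential rate λ, the posterior after n observations with total T = Σxᵢ is Gamma(α+n, β+T).
Sum of observations T = 3.80 hours; n = 11.
Posterior: Gamma(2.3+11, 6.6+3.80) = Gamma(13.3, 10.40).
Mode = (α−1)/β = 1.1827.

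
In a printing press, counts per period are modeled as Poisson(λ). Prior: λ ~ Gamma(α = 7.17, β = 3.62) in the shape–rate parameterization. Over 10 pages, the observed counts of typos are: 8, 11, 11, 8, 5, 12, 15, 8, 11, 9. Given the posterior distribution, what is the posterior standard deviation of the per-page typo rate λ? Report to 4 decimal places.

0.7530

With a Gamma(shape α, rate β) prior, the Poisson likelihood is conjugate: the posterior is Gamma(α + ΣXᵢ, β + n).
Sum of counts S = 98 over n = 10 pages.
Posterior: Gamma(α+S, β+n) = Gamma(7.17+98, 3.62+10) = Gamma(105.17, 13.62).
SD = √α/β = √105.17/13.62 = 0.7530.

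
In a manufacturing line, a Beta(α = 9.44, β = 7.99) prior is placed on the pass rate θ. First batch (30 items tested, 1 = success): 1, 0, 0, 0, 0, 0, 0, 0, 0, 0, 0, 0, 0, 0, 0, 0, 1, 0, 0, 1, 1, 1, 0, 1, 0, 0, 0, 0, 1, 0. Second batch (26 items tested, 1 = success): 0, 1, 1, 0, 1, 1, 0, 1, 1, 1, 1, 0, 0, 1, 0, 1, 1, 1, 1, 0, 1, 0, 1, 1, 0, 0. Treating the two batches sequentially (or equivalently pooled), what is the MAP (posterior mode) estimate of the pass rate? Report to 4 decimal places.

The Beta prior is conjugate to a Binomial/Bernoulli likelihood; the update adds successes to α and failures to β.
After batch 1: Beta(9.44+7, 7.99+23) = Beta(16.44, 30.99).
After batch 2: Beta(16.44+16, 30.99+10) = Beta(32.44, 40.99).
Mode of Beta(a,b) for a,b>1 is (a−1)/(a+b−2) = 31.44/71.43 = 0.4402.

0.4402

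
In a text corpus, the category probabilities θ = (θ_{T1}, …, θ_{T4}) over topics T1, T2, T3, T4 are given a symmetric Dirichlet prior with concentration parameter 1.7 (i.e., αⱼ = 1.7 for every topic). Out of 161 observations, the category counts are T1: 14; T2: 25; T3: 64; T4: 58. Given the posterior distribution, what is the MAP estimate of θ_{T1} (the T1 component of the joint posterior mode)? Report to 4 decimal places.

0.0897

The Dirichlet prior is conjugate to the Multinomial likelihood: each posterior αⱼ = prior αⱼ + observed count nⱼ.
Posterior concentration: (15.7, 26.7, 65.7, 59.7), total = 167.8.
Joint mode component: (α_{T1}−1)/(Σα−K) = 14.7/163.8 = 0.0897.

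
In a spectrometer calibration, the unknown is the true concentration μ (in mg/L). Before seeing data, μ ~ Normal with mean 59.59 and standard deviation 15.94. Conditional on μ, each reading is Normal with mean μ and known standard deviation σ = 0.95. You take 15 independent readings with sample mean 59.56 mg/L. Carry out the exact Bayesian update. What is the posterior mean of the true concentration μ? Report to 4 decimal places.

For Normal data with known variance σ², a Normal(μ₀, σ₀²) prior on μ is conjugate. Posterior precision = 1/σ₀² + n/σ²; posterior mean is the precision-weighted average of μ₀ and x̄.
n·x̄ = 15·59.56 = 893.4.
σ₀² = 15.94² = 254.0836, σ² = 0.95² = 0.9025; σ² + n·σ₀² = 0.9025 + 15·254.0836 = 3812.1565.
Posterior mean = (μ₀/σ₀² + n·x̄/σ²)/(1/σ₀² + n/σ²) = (σ²·μ₀ + σ₀²·n·x̄)/(σ² + n·σ₀²) = (0.9025·59.59 + 254.0836·893.4)/3812.1565 = 227052.068215/3812.1565 = 59.5600.

59.5600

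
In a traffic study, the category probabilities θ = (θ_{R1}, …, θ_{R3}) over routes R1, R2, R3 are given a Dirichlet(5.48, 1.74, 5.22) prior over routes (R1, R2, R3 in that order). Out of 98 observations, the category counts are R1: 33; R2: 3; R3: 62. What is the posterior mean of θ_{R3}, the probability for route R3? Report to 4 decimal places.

The Dirichlet prior is conjugate to the Multinomial likelihood: each posterior αⱼ = prior αⱼ + observed count nⱼ.
Posterior concentration: (38.48, 4.74, 67.22), total = 110.44.
E[θ_{R3}|data] = α_{R3}/Σα = 67.22/110.44 = 0.6087.

0.6087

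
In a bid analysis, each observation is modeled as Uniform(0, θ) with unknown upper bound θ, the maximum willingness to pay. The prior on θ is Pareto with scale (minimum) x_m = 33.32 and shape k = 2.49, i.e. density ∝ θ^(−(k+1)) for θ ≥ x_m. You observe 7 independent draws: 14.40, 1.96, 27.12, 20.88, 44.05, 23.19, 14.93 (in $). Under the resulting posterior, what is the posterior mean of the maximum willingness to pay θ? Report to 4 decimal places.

49.2385

A Pareto(scale x_m, shape k) prior on the upper bound θ of Uniform(0, θ) is conjugate: posterior is Pareto(max(x_m, max xᵢ), k + n).
Sample maximum = 44.05; prior scale x_m = 33.32 → posterior scale = max = 44.05.
Posterior shape = 2.49 + 7 = 9.49.
E[θ|data] = k·x_m/(k−1) = 9.49·44.05/8.49 = 49.2385.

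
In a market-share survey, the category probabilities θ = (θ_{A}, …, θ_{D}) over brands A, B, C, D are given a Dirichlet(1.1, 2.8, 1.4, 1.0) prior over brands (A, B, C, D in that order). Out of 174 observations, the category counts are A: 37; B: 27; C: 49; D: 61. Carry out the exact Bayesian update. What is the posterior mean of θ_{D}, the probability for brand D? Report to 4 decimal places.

0.3439

The Dirichlet prior is conjugate to the Multinomial likelihood: each posterior αⱼ = prior αⱼ + observed count nⱼ.
Posterior concentration: (38.1, 29.8, 50.4, 62.0), total = 180.3.
E[θ_{D}|data] = α_{D}/Σα = 62.0/180.3 = 0.3439.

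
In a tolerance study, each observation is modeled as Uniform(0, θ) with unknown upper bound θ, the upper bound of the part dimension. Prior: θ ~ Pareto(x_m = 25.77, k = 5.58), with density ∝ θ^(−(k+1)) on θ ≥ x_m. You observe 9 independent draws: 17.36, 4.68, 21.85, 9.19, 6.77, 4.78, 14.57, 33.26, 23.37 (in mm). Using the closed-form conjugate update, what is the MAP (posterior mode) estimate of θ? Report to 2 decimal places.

A Pareto(scale x_m, shape k) prior on the upper bound θ of Uniform(0, θ) is conjugate: posterior is Pareto(max(x_m, max xᵢ), k + n).
Sample maximum = 33.26; prior scale x_m = 25.77 → posterior scale = max = 33.26.
Posterior shape = 5.58 + 9 = 14.58.
The Pareto density is decreasing on [x_m, ∞), so the mode is x_m = 33.26.

33.26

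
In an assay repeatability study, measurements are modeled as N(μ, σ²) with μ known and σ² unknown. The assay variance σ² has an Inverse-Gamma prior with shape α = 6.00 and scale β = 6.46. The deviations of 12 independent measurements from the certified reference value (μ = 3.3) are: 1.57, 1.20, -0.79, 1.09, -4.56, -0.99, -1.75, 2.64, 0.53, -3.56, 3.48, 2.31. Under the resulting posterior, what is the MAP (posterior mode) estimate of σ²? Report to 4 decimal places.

3.1094

With known mean μ and an Inverse-Gamma(α, β) prior on σ², the Normal likelihood is conjugate: posterior is Inv-Gamma(α + n/2, β + Σ(xᵢ−μ)²/2).
Σ(xᵢ−μ)² = (1.57)² + (1.20)² + (-0.79)² + (1.09)² + (-4.56)² + (-0.99)² + (-1.75)² + (2.64)² + (0.53)² + (-3.56)² + (3.48)² + (2.31)² = 67.9239.
Posterior: Inv-Gamma(6.00 + 12/2, 6.46 + 67.9239/2) = Inv-Gamma(12.00, 40.42195).
Mode = β/(α+1) = 40.42195/13.00 = 3.1094.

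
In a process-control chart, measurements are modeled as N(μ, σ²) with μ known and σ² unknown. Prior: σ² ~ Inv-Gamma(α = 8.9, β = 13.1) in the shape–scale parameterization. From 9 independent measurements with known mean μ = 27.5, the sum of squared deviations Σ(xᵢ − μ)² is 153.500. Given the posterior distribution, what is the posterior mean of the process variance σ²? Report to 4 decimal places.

7.2460

With known mean μ and an Inverse-Gamma(α, β) prior on σ², the Normal likelihood is conjugate: posterior is Inv-Gamma(α + n/2, β + Σ(xᵢ−μ)²/2).
Posterior: Inv-Gamma(8.9 + 9/2, 13.1 + 153.500/2) = Inv-Gamma(13.40, 89.8500).
E[σ²|data] = β/(α−1) = 89.8500/12.40 = 7.2460.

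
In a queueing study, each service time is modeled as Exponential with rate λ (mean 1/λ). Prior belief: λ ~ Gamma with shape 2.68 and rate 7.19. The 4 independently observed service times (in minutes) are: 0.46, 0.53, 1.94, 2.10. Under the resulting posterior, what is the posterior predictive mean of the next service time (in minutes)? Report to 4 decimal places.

2.1514

With a Gamma(shape α, rate β) prior on the exponential rate λ, the posterior after n observations with total T = Σxᵢ is Gamma(α+n, β+T).
Sum of observations T = 5.03 minutes; n = 4.
Posterior: Gamma(2.68+4, 7.19+5.03) = Gamma(6.68, 12.22).
The predictive distribution for the next observation is Lomax; its mean is β/(α−1) = 12.22/5.68 = 2.1514.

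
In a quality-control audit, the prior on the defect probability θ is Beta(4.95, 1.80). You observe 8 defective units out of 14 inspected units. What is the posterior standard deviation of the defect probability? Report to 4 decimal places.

The Beta prior is conjugate to a Binomial/Bernoulli likelihood; the update adds successes to α and failures to β.
Posterior: Beta(α+k, β+n−k) = Beta(4.95+8, 1.80+6) = Beta(12.95, 7.80).
Var = αβ/((α+β)²(α+β+1)) = 12.95·7.80/(20.75²·21.75) = 0.01078621; SD = √0.01078621 = 0.1039.

0.1039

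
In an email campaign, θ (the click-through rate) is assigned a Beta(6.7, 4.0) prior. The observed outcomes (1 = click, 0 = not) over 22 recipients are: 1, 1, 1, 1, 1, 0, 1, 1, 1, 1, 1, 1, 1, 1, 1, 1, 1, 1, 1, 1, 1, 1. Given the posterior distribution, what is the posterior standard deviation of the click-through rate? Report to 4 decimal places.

The Beta prior is conjugate to a Binomial/Bernoulli likelihood; the update adds successes to α and failures to β.
Posterior: Beta(α+k, β+n−k) = Beta(6.7+21, 4.0+1) = Beta(27.7, 5.0).
Var = αβ/((α+β)²(α+β+1)) = 27.7·5.0/(32.7²·33.7) = 0.00384348; SD = √0.00384348 = 0.0620.

0.0620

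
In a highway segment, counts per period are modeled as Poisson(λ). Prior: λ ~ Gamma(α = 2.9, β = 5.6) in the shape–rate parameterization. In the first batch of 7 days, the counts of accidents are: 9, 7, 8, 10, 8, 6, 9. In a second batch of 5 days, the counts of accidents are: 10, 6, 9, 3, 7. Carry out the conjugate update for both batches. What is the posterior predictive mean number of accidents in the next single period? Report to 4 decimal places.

With a Gamma(shape α, rate β) prior, the Poisson likelihood is conjugate: the posterior is Gamma(α + ΣXᵢ, β + n).
Batch 1: sum of counts S = 57 over n = 7 days.
After batch 1: Gamma(α+S, β+n) = Gamma(2.9+57, 5.6+7) = Gamma(59.9, 12.6).
Batch 2: sum of counts S = 35 over n = 5 days.
After batch 2: Gamma(α+S, β+n) = Gamma(59.9+35, 12.6+5) = Gamma(94.9, 17.6).
The predictive distribution for one future period is NegBinom with mean α/β = 5.3920.

5.3920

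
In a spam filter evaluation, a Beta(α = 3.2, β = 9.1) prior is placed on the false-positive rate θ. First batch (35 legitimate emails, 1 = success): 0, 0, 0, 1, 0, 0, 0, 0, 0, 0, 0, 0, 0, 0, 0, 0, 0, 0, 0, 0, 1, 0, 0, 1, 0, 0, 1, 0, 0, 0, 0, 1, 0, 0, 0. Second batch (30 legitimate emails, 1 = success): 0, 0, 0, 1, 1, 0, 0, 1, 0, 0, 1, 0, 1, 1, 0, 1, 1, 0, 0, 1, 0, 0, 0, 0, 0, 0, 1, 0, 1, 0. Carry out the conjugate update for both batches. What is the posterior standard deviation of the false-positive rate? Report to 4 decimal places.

The Beta prior is conjugate to a Binomial/Bernoulli likelihood; the update adds successes to α and failures to β.
After batch 1: Beta(3.2+5, 9.1+30) = Beta(8.2, 39.1).
After batch 2: Beta(8.2+11, 39.1+19) = Beta(19.2, 58.1).
Var = αβ/((α+β)²(α+β+1)) = 19.2·58.1/(77.3²·78.3) = 0.00238428; SD = √0.00238428 = 0.0488.

0.0488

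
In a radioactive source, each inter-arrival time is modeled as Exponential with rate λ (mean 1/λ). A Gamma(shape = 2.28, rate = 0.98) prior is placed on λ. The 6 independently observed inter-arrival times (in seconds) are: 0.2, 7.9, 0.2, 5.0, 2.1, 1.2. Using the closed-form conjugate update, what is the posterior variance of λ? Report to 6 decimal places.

0.026791

With a Gamma(shape α, rate β) prior on the exponential rate λ, the posterior after n observations with total T = Σxᵢ is Gamma(α+n, β+T).
Sum of observations T = 16.6 seconds; n = 6.
Posterior: Gamma(2.28+6, 0.98+16.6) = Gamma(8.28, 17.58).
Var = α/β² = 0.026791.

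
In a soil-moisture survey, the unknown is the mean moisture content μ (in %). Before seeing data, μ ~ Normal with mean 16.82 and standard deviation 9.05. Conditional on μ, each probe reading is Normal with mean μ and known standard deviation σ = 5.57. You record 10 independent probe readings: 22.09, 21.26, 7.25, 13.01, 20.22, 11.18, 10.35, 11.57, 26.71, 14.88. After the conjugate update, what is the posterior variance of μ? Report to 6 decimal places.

For Normal data with known variance σ², a Normal(μ₀, σ₀²) prior on μ is conjugate. Posterior precision = 1/σ₀² + n/σ²; posterior mean is the precision-weighted average of μ₀ and x̄.
σ₀² = 9.05² = 81.9025, σ² = 5.57² = 31.0249; σ² + n·σ₀² = 31.0249 + 10·81.9025 = 850.0499.
Posterior precision = 1/σ₀² + n/σ² = 1/81.9025 + 10/31.0249 = (σ² + n·σ₀²)/(σ₀²σ²) = 850.0499/(81.9025·31.0249); posterior variance σₙ² = σ₀²σ²/(σ² + n·σ₀²) = 81.9025·31.0249/850.0499 = 2.989256.

2.989256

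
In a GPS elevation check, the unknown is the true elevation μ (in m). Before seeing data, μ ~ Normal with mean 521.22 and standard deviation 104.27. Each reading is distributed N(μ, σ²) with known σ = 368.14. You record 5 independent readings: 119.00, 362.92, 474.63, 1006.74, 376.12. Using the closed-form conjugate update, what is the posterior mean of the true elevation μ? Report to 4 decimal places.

For Normal data with known variance σ², a Normal(μ₀, σ₀²) prior on μ is conjugate. Posterior precision = 1/σ₀² + n/σ²; posterior mean is the precision-weighted average of μ₀ and x̄.
Σxᵢ = 119.00 + 362.92 + 474.63 + 1006.74 + 376.12 = 2339.41, so n·x̄ = 2339.41.
σ₀² = 104.27² = 10872.2329, σ² = 368.14² = 135527.0596; σ² + n·σ₀² = 135527.0596 + 5·10872.2329 = 189888.2241.
Posterior mean = (μ₀/σ₀² + n·x̄/σ²)/(1/σ₀² + n/σ²) = (σ²·μ₀ + σ₀²·n·x̄)/(σ² + n·σ₀²) = (135527.0596·521.22 + 10872.2329·2339.41)/189888.2241 = 96074024.373301/189888.2241 = 505.9504.

505.9504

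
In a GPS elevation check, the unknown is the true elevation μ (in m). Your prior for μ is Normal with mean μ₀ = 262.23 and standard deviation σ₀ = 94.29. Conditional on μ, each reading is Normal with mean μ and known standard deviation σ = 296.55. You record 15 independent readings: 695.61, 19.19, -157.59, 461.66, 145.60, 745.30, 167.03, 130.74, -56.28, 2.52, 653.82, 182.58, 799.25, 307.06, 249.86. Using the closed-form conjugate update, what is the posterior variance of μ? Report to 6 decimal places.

3533.001505

For Normal data with known variance σ², a Normal(μ₀, σ₀²) prior on μ is conjugate. Posterior precision = 1/σ₀² + n/σ²; posterior mean is the precision-weighted average of μ₀ and x̄.
σ₀² = 94.29² = 8890.6041, σ² = 296.55² = 87941.9025; σ² + n·σ₀² = 87941.9025 + 15·8890.6041 = 221300.964.
Posterior precision = 1/σ₀² + n/σ² = 1/8890.6041 + 15/87941.9025 = (σ² + n·σ₀²)/(σ₀²σ²) = 221300.964/(8890.6041·87941.9025); posterior variance σₙ² = σ₀²σ²/(σ² + n·σ₀²) = 8890.6041·87941.9025/221300.964 = 3533.001505.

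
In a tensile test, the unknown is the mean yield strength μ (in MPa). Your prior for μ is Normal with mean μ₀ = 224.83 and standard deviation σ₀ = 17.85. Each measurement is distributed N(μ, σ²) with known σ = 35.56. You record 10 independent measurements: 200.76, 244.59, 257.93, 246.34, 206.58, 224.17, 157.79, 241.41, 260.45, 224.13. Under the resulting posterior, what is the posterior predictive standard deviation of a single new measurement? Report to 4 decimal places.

For Normal data with known variance σ², a Normal(μ₀, σ₀²) prior on μ is conjugate. Posterior precision = 1/σ₀² + n/σ²; posterior mean is the precision-weighted average of μ₀ and x̄.
σ₀² = 17.85² = 318.6225, σ² = 35.56² = 1264.5136; σ² + n·σ₀² = 1264.5136 + 10·318.6225 = 4450.7386.
Posterior precision = 1/σ₀² + n/σ² = 1/318.6225 + 10/1264.5136 = (σ² + n·σ₀²)/(σ₀²σ²) = 4450.7386/(318.6225·1264.5136); posterior variance σₙ² = σ₀²σ²/(σ² + n·σ₀²) = 318.6225·1264.5136/4450.7386 = 90.524859.
Predictive variance for one new observation = σₙ² + σ² = 318.6225·1264.5136/4450.7386 + 1264.5136 = σ²·(σ₀² + 4450.7386)/4450.7386 = 1264.5136·4769.3611/4450.7386 = 1355.038459; SD = √(1264.5136·4769.3611/4450.7386) = 36.8108.

36.8108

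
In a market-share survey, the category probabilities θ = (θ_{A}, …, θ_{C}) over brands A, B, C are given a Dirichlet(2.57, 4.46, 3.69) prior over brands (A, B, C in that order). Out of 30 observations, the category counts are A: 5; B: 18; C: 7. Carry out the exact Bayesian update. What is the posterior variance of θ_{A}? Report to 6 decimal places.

The Dirichlet prior is conjugate to the Multinomial likelihood: each posterior αⱼ = prior αⱼ + observed count nⱼ.
Posterior concentration: (7.57, 22.46, 10.69), total = 40.72.
Var[θ_j] = α_j(Σα−α_j)/((Σα)²(Σα+1)) = 7.57·33.15/(40.72²·41.72) = 0.003628.

0.003628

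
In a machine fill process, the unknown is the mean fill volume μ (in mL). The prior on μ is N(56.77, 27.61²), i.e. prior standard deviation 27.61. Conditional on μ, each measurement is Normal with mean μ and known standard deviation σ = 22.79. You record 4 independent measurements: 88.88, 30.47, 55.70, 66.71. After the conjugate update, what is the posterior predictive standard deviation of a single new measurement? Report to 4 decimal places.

For Normal data with known variance σ², a Normal(μ₀, σ₀²) prior on μ is conjugate. Posterior precision = 1/σ₀² + n/σ²; posterior mean is the precision-weighted average of μ₀ and x̄.
σ₀² = 27.61² = 762.3121, σ² = 22.79² = 519.3841; σ² + n·σ₀² = 519.3841 + 4·762.3121 = 3568.6325.
Posterior precision = 1/σ₀² + n/σ² = 1/762.3121 + 4/519.3841 = (σ² + n·σ₀²)/(σ₀²σ²) = 3568.6325/(762.3121·519.3841); posterior variance σₙ² = σ₀²σ²/(σ² + n·σ₀²) = 762.3121·519.3841/3568.6325 = 110.948041.
Predictive variance for one new observation = σₙ² + σ² = 762.3121·519.3841/3568.6325 + 519.3841 = σ²·(σ₀² + 3568.6325)/3568.6325 = 519.3841·4330.9446/3568.6325 = 630.332141; SD = √(519.3841·4330.9446/3568.6325) = 25.1064.

25.1064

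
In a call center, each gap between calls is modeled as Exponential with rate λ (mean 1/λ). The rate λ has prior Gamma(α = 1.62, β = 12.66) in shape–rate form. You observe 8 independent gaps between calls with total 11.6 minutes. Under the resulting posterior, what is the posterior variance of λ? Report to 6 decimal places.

With a Gamma(shape α, rate β) prior on the exponential rate λ, the posterior after n observations with total T = Σxᵢ is Gamma(α+n, β+T).
Posterior: Gamma(1.62+8, 12.66+11.6) = Gamma(9.62, 24.26).
Var = α/β² = 0.016345.

0.016345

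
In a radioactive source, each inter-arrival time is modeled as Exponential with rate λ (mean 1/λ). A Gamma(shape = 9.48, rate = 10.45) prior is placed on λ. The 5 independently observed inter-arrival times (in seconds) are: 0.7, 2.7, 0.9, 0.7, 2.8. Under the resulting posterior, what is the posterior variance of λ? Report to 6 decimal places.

With a Gamma(shape α, rate β) prior on the exponential rate λ, the posterior after n observations with total T = Σxᵢ is Gamma(α+n, β+T).
Sum of observations T = 7.8 seconds; n = 5.
Posterior: Gamma(9.48+5, 10.45+7.8) = Gamma(14.48, 18.25).
Var = α/β² = 0.043475.

0.043475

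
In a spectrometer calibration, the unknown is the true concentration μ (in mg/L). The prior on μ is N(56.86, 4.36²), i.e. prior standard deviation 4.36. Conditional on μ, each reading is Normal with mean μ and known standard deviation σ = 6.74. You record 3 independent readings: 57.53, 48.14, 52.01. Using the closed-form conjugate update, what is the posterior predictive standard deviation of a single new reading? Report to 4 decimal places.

For Normal data with known variance σ², a Normal(μ₀, σ₀²) prior on μ is conjugate. Posterior precision = 1/σ₀² + n/σ²; posterior mean is the precision-weighted average of μ₀ and x̄.
σ₀² = 4.36² = 19.0096, σ² = 6.74² = 45.4276; σ² + n·σ₀² = 45.4276 + 3·19.0096 = 102.4564.
Posterior precision = 1/σ₀² + n/σ² = 1/19.0096 + 3/45.4276 = (σ² + n·σ₀²)/(σ₀²σ²) = 102.4564/(19.0096·45.4276); posterior variance σₙ² = σ₀²σ²/(σ² + n·σ₀²) = 19.0096·45.4276/102.4564 = 8.428566.
Predictive variance for one new observation = σₙ² + σ² = 19.0096·45.4276/102.4564 + 45.4276 = σ²·(σ₀² + 102.4564)/102.4564 = 45.4276·121.466/102.4564 = 53.856166; SD = √(45.4276·121.466/102.4564) = 7.3387.

7.3387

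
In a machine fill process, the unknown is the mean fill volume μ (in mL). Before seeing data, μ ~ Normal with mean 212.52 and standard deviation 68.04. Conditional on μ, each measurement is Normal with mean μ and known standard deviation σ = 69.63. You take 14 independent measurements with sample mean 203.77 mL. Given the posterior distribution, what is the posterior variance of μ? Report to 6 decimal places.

For Normal data with known variance σ², a Normal(μ₀, σ₀²) prior on μ is conjugate. Posterior precision = 1/σ₀² + n/σ²; posterior mean is the precision-weighted average of μ₀ and x̄.
σ₀² = 68.04² = 4629.4416, σ² = 69.63² = 4848.3369; σ² + n·σ₀² = 4848.3369 + 14·4629.4416 = 69660.5193.
Posterior precision = 1/σ₀² + n/σ² = 1/4629.4416 + 14/4848.3369 = (σ² + n·σ₀²)/(σ₀²σ²) = 69660.5193/(4629.4416·4848.3369); posterior variance σₙ² = σ₀²σ²/(σ² + n·σ₀²) = 4629.4416·4848.3369/69660.5193 = 322.206793.

322.206793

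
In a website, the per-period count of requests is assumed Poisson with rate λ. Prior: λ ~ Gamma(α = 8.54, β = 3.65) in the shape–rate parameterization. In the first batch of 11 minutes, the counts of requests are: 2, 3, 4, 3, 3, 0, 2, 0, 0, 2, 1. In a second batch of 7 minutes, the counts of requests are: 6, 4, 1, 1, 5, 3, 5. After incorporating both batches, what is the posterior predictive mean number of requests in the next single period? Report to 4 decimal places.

2.4730

With a Gamma(shape α, rate β) prior, the Poisson likelihood is conjugate: the posterior is Gamma(α + ΣXᵢ, β + n).
Batch 1: sum of counts S = 20 over n = 11 minutes.
After batch 1: Gamma(α+S, β+n) = Gamma(8.54+20, 3.65+11) = Gamma(28.54, 14.65).
Batch 2: sum of counts S = 25 over n = 7 minutes.
After batch 2: Gamma(α+S, β+n) = Gamma(28.54+25, 14.65+7) = Gamma(53.54, 21.65).
The predictive distribution for one future period is NegBinom with mean α/β = 2.4730.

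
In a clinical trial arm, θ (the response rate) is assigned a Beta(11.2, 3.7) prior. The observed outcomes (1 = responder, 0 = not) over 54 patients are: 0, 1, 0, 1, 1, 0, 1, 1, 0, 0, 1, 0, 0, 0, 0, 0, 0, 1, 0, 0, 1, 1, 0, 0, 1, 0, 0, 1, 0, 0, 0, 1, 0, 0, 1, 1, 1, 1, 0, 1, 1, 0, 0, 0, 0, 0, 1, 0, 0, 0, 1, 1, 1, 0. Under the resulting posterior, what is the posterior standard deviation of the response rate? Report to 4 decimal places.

The Beta prior is conjugate to a Binomial/Bernoulli likelihood; the update adds successes to α and failures to β.
Posterior: Beta(α+k, β+n−k) = Beta(11.2+22, 3.7+32) = Beta(33.2, 35.7).
Var = αβ/((α+β)²(α+β+1)) = 33.2·35.7/(68.9²·69.9) = 0.00357183; SD = √0.00357183 = 0.0598.

0.0598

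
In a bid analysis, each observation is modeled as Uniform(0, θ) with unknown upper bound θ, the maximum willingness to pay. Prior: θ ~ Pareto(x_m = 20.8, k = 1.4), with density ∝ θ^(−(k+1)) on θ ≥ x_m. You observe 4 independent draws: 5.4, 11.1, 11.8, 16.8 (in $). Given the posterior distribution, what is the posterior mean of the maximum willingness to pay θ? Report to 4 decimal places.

A Pareto(scale x_m, shape k) prior on the upper bound θ of Uniform(0, θ) is conjugate: posterior is Pareto(max(x_m, max xᵢ), k + n).
Sample maximum = 16.8; prior scale x_m = 20.8 → posterior scale = max = 20.8.
Posterior shape = 1.4 + 4 = 5.4.
E[θ|data] = k·x_m/(k−1) = 5.4·20.8/4.4 = 25.5273.

25.5273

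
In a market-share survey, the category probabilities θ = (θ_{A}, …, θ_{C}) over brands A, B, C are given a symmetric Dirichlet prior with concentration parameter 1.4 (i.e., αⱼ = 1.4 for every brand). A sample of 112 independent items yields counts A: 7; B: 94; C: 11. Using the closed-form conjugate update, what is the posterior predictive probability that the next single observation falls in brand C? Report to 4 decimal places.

The Dirichlet prior is conjugate to the Multinomial likelihood: each posterior αⱼ = prior αⱼ + observed count nⱼ.
Posterior concentration: (8.4, 95.4, 12.4), total = 116.2.
P(next = C | data) = α_{C}/Σα = 0.1067.

0.1067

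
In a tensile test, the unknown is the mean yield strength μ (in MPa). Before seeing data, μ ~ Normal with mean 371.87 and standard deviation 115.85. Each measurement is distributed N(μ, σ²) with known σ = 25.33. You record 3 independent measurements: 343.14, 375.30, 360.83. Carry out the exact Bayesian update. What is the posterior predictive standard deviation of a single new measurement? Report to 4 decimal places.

29.1912

For Normal data with known variance σ², a Normal(μ₀, σ₀²) prior on μ is conjugate. Posterior precision = 1/σ₀² + n/σ²; posterior mean is the precision-weighted average of μ₀ and x̄.
σ₀² = 115.85² = 13421.2225, σ² = 25.33² = 641.6089; σ² + n·σ₀² = 641.6089 + 3·13421.2225 = 40905.2764.
Posterior precision = 1/σ₀² + n/σ² = 1/13421.2225 + 3/641.6089 = (σ² + n·σ₀²)/(σ₀²σ²) = 40905.2764/(13421.2225·641.6089); posterior variance σₙ² = σ₀²σ²/(σ² + n·σ₀²) = 13421.2225·641.6089/40905.2764 = 210.515038.
Predictive variance for one new observation = σₙ² + σ² = 13421.2225·641.6089/40905.2764 + 641.6089 = σ²·(σ₀² + 40905.2764)/40905.2764 = 641.6089·54326.4989/40905.2764 = 852.123938; SD = √(641.6089·54326.4989/40905.2764) = 29.1912.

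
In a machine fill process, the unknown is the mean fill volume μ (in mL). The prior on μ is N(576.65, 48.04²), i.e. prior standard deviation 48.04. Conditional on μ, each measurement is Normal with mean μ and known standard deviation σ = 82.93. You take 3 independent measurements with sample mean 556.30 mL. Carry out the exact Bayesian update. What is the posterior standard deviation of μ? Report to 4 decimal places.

For Normal data with known variance σ², a Normal(μ₀, σ₀²) prior on μ is conjugate. Posterior precision = 1/σ₀² + n/σ²; posterior mean is the precision-weighted average of μ₀ and x̄.
σ₀² = 48.04² = 2307.8416, σ² = 82.93² = 6877.3849; σ² + n·σ₀² = 6877.3849 + 3·2307.8416 = 13800.9097.
Posterior precision = 1/σ₀² + n/σ² = 1/2307.8416 + 3/6877.3849 = (σ² + n·σ₀²)/(σ₀²σ²) = 13800.9097/(2307.8416·6877.3849); posterior variance σₙ² = σ₀²σ²/(σ² + n·σ₀²) = 2307.8416·6877.3849/13800.9097 = 1150.062954.
Posterior SD = √σₙ² = √(2307.8416·6877.3849/13800.9097) = 33.9126.

33.9126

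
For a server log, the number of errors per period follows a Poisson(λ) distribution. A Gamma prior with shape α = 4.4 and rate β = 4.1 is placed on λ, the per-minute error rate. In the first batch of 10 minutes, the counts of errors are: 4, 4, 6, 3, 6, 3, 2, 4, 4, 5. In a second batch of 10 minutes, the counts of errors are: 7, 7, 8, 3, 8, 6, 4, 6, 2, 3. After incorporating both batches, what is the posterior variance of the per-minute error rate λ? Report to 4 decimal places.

With a Gamma(shape α, rate β) prior, the Poisson likelihood is conjugate: the posterior is Gamma(α + ΣXᵢ, β + n).
Batch 1: sum of counts S = 41 over n = 10 minutes.
After batch 1: Gamma(α+S, β+n) = Gamma(4.4+41, 4.1+10) = Gamma(45.4, 14.1).
Batch 2: sum of counts S = 54 over n = 10 minutes.
After batch 2: Gamma(α+S, β+n) = Gamma(45.4+54, 14.1+10) = Gamma(99.4, 24.1).
Var = α/β² = 99.4/24.1² = 0.1711.

0.1711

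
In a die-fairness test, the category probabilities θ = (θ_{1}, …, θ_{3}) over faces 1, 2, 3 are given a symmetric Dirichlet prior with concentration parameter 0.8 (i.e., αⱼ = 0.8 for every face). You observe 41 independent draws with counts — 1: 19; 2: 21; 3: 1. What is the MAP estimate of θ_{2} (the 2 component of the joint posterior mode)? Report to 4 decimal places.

The Dirichlet prior is conjugate to the Multinomial likelihood: each posterior αⱼ = prior αⱼ + observed count nⱼ.
Posterior concentration: (19.8, 21.8, 1.8), total = 43.4.
Joint mode component: (α_{2}−1)/(Σα−K) = 20.8/40.4 = 0.5149.

0.5149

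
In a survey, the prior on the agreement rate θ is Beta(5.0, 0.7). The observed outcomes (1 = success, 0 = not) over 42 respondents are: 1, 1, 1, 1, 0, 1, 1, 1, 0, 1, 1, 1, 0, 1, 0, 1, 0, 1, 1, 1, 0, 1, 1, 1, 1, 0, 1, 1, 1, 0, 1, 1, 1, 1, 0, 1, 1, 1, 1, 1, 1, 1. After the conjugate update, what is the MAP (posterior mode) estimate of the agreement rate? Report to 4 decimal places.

The Beta prior is conjugate to a Binomial/Bernoulli likelihood; the update adds successes to α and failures to β.
Posterior: Beta(α+k, β+n−k) = Beta(5.0+33, 0.7+9) = Beta(38.0, 9.7).
Mode of Beta(a,b) for a,b>1 is (a−1)/(a+b−2) = 37.0/45.7 = 0.8096.

0.8096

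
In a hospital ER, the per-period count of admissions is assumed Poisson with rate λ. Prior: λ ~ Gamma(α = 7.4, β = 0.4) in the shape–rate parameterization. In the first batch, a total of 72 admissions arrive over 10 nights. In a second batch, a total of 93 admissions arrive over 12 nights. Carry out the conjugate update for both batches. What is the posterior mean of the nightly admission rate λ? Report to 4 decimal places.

With a Gamma(shape α, rate β) prior, the Poisson likelihood is conjugate: the posterior is Gamma(α + ΣXᵢ, β + n).
After batch 1: Gamma(α+S, β+n) = Gamma(7.4+72, 0.4+10) = Gamma(79.4, 10.4).
After batch 2: Gamma(α+S, β+n) = Gamma(79.4+93, 10.4+12) = Gamma(172.4, 22.4).
Posterior mean = α/β = 172.4/22.4 = 7.6964.

7.6964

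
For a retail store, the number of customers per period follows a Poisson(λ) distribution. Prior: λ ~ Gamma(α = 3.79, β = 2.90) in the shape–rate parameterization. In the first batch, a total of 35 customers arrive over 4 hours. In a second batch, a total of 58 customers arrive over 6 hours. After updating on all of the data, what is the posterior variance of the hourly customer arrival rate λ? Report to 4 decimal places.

With a Gamma(shape α, rate β) prior, the Poisson likelihood is conjugate: the posterior is Gamma(α + ΣXᵢ, β + n).
After batch 1: Gamma(α+S, β+n) = Gamma(3.79+35, 2.90+4) = Gamma(38.79, 6.90).
After batch 2: Gamma(α+S, β+n) = Gamma(38.79+58, 6.90+6) = Gamma(96.79, 12.90).
Var = α/β² = 96.79/12.90² = 0.5816.

0.5816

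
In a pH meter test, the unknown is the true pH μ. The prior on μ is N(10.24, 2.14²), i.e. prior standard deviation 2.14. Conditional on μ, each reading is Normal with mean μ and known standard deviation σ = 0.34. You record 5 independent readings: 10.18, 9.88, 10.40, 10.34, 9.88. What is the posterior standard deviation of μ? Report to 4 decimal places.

For Normal data with known variance σ², a Normal(μ₀, σ₀²) prior on μ is conjugate. Posterior precision = 1/σ₀² + n/σ²; posterior mean is the precision-weighted average of μ₀ and x̄.
σ₀² = 2.14² = 4.5796, σ² = 0.34² = 0.1156; σ² + n·σ₀² = 0.1156 + 5·4.5796 = 23.0136.
Posterior precision = 1/σ₀² + n/σ² = 1/4.5796 + 5/0.1156 = (σ² + n·σ₀²)/(σ₀²σ²) = 23.0136/(4.5796·0.1156); posterior variance σₙ² = σ₀²σ²/(σ² + n·σ₀²) = 4.5796·0.1156/23.0136 = 0.023004.
Posterior SD = √σₙ² = √(4.5796·0.1156/23.0136) = 0.1517.

0.1517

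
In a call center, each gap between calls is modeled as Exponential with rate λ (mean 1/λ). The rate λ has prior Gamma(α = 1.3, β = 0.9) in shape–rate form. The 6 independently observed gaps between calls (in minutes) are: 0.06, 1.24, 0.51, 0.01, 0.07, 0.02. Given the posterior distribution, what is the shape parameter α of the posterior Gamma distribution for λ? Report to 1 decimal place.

7.3

With a Gamma(shape α, rate β) prior on the exponential rate λ, the posterior after n observations with total T = Σxᵢ is Gamma(α+n, β+T).
Sum of observations T = 1.91 minutes; n = 6.
Posterior: Gamma(1.3+6, 0.9+1.91) = Gamma(7.3, 2.81).
Posterior α = 7.3.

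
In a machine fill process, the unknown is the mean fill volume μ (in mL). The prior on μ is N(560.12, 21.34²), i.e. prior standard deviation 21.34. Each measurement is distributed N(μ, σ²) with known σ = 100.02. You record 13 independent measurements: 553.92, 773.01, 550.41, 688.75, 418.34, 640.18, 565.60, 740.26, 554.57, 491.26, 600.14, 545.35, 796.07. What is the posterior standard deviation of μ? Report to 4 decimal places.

For Normal data with known variance σ², a Normal(μ₀, σ₀²) prior on μ is conjugate. Posterior precision = 1/σ₀² + n/σ²; posterior mean is the precision-weighted average of μ₀ and x̄.
σ₀² = 21.34² = 455.3956, σ² = 100.02² = 10004.0004; σ² + n·σ₀² = 10004.0004 + 13·455.3956 = 15924.1432.
Posterior precision = 1/σ₀² + n/σ² = 1/455.3956 + 13/10004.0004 = (σ² + n·σ₀²)/(σ₀²σ²) = 15924.1432/(455.3956·10004.0004); posterior variance σₙ² = σ₀²σ²/(σ² + n·σ₀²) = 455.3956·10004.0004/15924.1432 = 286.092489.
Posterior SD = √σₙ² = √(455.3956·10004.0004/15924.1432) = 16.9143.

16.9143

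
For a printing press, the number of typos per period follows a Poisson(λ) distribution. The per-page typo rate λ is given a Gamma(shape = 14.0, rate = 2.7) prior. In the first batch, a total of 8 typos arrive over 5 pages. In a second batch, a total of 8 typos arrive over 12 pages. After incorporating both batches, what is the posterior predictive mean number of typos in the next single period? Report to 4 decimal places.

1.5228

With a Gamma(shape α, rate β) prior, the Poisson likelihood is conjugate: the posterior is Gamma(α + ΣXᵢ, β + n).
After batch 1: Gamma(α+S, β+n) = Gamma(14.0+8, 2.7+5) = Gamma(22.0, 7.7).
After batch 2: Gamma(α+S, β+n) = Gamma(22.0+8, 7.7+12) = Gamma(30.0, 19.7).
The predictive distribution for one future period is NegBinom with mean α/β = 1.5228.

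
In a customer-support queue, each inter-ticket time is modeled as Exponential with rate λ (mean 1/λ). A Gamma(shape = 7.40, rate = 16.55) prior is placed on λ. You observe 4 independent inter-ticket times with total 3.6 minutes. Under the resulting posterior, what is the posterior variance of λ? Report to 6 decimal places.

With a Gamma(shape α, rate β) prior on the exponential rate λ, the posterior after n observations with total T = Σxᵢ is Gamma(α+n, β+T).
Posterior: Gamma(7.40+4, 16.55+3.6) = Gamma(11.40, 20.15).
Var = α/β² = 0.028077.

0.028077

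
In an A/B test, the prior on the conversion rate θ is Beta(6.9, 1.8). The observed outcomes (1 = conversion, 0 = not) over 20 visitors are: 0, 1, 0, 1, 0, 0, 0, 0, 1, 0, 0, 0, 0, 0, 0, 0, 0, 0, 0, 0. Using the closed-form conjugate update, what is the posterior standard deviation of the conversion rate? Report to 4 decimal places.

The Beta prior is conjugate to a Binomial/Bernoulli likelihood; the update adds successes to α and failures to β.
Posterior: Beta(α+k, β+n−k) = Beta(6.9+3, 1.8+17) = Beta(9.9, 18.8).
Var = αβ/((α+β)²(α+β+1)) = 9.9·18.8/(28.7²·29.7) = 0.00760804; SD = √0.00760804 = 0.0872.

0.0872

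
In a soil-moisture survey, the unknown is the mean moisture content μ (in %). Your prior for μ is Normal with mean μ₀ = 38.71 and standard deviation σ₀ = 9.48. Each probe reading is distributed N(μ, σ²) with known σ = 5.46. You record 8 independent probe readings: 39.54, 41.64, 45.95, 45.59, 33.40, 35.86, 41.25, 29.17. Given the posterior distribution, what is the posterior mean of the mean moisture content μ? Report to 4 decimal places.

For Normal data with known variance σ², a Normal(μ₀, σ₀²) prior on μ is conjugate. Posterior precision = 1/σ₀² + n/σ²; posterior mean is the precision-weighted average of μ₀ and x̄.
Σxᵢ = 39.54 + 41.64 + 45.95 + 45.59 + 33.40 + 35.86 + 41.25 + 29.17 = 312.4, so n·x̄ = 312.4.
σ₀² = 9.48² = 89.8704, σ² = 5.46² = 29.8116; σ² + n·σ₀² = 29.8116 + 8·89.8704 = 748.7748.
Posterior mean = (μ₀/σ₀² + n·x̄/σ²)/(1/σ₀² + n/σ²) = (σ²·μ₀ + σ₀²·n·x̄)/(σ² + n·σ₀²) = (29.8116·38.71 + 89.8704·312.4)/748.7748 = 29229.519996/748.7748 = 39.0365.

39.0365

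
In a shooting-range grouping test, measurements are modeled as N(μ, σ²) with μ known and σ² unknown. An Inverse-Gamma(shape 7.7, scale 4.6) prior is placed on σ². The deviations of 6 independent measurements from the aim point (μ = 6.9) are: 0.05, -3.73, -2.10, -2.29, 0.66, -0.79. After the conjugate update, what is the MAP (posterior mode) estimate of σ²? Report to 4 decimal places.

1.4457

With known mean μ and an Inverse-Gamma(α, β) prior on σ², the Normal likelihood is conjugate: posterior is Inv-Gamma(α + n/2, β + Σ(xᵢ−μ)²/2).
Σ(xᵢ−μ)² = (0.05)² + (-3.73)² + (-2.10)² + (-2.29)² + (0.66)² + (-0.79)² = 24.6292.
Posterior: Inv-Gamma(7.7 + 6/2, 4.6 + 24.6292/2) = Inv-Gamma(10.70, 16.91460).
Mode = β/(α+1) = 16.91460/11.70 = 1.4457.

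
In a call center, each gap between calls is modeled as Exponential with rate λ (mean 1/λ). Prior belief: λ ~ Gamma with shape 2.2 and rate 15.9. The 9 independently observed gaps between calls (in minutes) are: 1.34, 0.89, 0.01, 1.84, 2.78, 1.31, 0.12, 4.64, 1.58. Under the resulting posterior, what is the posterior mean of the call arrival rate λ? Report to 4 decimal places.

With a Gamma(shape α, rate β) prior on the exponential rate λ, the posterior after n observations with total T = Σxᵢ is Gamma(α+n, β+T).
Sum of observations T = 14.51 minutes; n = 9.
Posterior: Gamma(2.2+9, 15.9+14.51) = Gamma(11.2, 30.41).
Posterior mean of λ = α/β = 11.2/30.41 = 0.3683.

0.3683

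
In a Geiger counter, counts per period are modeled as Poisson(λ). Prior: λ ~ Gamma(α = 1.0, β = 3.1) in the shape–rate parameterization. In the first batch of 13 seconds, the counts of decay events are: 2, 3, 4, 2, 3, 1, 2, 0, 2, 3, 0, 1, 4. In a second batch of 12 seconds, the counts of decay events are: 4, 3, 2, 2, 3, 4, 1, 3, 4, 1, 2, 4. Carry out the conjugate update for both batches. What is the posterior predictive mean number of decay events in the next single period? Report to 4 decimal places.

With a Gamma(shape α, rate β) prior, the Poisson likelihood is conjugate: the posterior is Gamma(α + ΣXᵢ, β + n).
Batch 1: sum of counts S = 27 over n = 13 seconds.
After batch 1: Gamma(α+S, β+n) = Gamma(1.0+27, 3.1+13) = Gamma(28.0, 16.1).
Batch 2: sum of counts S = 33 over n = 12 seconds.
After batch 2: Gamma(α+S, β+n) = Gamma(28.0+33, 16.1+12) = Gamma(61.0, 28.1).
The predictive distribution for one future period is NegBinom with mean α/β = 2.1708.

2.1708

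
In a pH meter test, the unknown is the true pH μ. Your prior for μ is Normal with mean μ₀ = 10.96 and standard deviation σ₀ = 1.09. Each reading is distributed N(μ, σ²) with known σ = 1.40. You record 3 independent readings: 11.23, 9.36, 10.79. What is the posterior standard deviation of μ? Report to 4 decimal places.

0.6493

For Normal data with known variance σ², a Normal(μ₀, σ₀²) prior on μ is conjugate. Posterior precision = 1/σ₀² + n/σ²; posterior mean is the precision-weighted average of μ₀ and x̄.
σ₀² = 1.09² = 1.1881, σ² = 1.40² = 1.96; σ² + n·σ₀² = 1.96 + 3·1.1881 = 5.5243.
Posterior precision = 1/σ₀² + n/σ² = 1/1.1881 + 3/1.96 = (σ² + n·σ₀²)/(σ₀²σ²) = 5.5243/(1.1881·1.96); posterior variance σₙ² = σ₀²σ²/(σ² + n·σ₀²) = 1.1881·1.96/5.5243 = 0.421533.
Posterior SD = √σₙ² = √(1.1881·1.96/5.5243) = 0.6493.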